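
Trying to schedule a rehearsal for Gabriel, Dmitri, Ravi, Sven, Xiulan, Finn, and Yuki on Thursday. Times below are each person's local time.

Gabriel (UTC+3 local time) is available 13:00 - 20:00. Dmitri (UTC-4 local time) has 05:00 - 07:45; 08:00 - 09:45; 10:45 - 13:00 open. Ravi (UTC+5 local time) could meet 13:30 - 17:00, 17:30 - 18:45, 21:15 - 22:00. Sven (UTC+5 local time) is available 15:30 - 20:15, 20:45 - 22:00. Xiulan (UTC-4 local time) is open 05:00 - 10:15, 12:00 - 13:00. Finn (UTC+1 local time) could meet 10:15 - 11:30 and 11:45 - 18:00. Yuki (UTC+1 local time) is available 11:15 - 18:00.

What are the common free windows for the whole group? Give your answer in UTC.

10:45-11:45, 12:30-13:45, 16:15-17:00

Gabriel in UTC: 10:00-17:00 (subtract 3h to convert from UTC+3).
Dmitri in UTC: 09:00-11:45, 12:00-13:45, 14:45-17:00 (add 4h to convert from UTC-4).
Ravi in UTC: 08:30-12:00, 12:30-13:45, 16:15-17:00 (subtract 5h to convert from UTC+5).
Sven in UTC: 10:30-15:15, 15:45-17:00 (subtract 5h to convert from UTC+5).
Xiulan in UTC: 09:00-14:15, 16:00-17:00 (add 4h to convert from UTC-4).
Finn in UTC: 09:15-10:30, 10:45-17:00 (subtract 1h to convert from UTC+1).
Yuki in UTC: 10:15-17:00 (subtract 1h to convert from UTC+1).
Gabriel ∩ Dmitri: 10:00-11:45, 12:00-13:45, 14:45-17:00.
Gabriel ∩ Dmitri ∩ Ravi: 10:00-11:45, 12:30-13:45, 16:15-17:00.
Gabriel ∩ Dmitri ∩ Ravi ∩ Sven: 10:30-11:45, 12:30-13:45, 16:15-17:00.
Gabriel ∩ Dmitri ∩ Ravi ∩ Sven ∩ Xiulan: 10:30-11:45, 12:30-13:45, 16:15-17:00.
Gabriel ∩ Dmitri ∩ Ravi ∩ Sven ∩ Xiulan ∩ Finn: 10:45-11:45, 12:30-13:45, 16:15-17:00.
Gabriel ∩ Dmitri ∩ Ravi ∩ Sven ∩ Xiulan ∩ Finn ∩ Yuki: 10:45-11:45, 12:30-13:45, 16:15-17:00.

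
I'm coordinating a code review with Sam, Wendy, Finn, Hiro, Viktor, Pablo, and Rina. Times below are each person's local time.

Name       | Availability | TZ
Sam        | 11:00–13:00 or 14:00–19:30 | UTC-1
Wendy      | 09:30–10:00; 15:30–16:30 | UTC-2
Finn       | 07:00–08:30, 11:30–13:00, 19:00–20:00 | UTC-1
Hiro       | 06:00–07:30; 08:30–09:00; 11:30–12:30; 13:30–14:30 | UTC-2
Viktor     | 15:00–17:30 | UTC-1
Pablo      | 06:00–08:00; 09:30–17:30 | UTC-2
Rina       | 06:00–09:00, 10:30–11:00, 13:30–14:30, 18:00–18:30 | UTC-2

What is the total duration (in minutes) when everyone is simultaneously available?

Sam in UTC: 12:00-14:00, 15:00-20:30 (add 1h to convert from UTC-1).
Wendy in UTC: 11:30-12:00, 17:30-18:30 (add 2h to convert from UTC-2).
Finn in UTC: 08:00-09:30, 12:30-14:00, 20:00-21:00 (add 1h to convert from UTC-1).
Hiro in UTC: 08:00-09:30, 10:30-11:00, 13:30-14:30, 15:30-16:30 (add 2h to convert from UTC-2).
Viktor in UTC: 16:00-18:30 (add 1h to convert from UTC-1).
Pablo in UTC: 08:00-10:00, 11:30-19:30 (add 2h to convert from UTC-2).
Rina in UTC: 08:00-11:00, 12:30-13:00, 15:30-16:30, 20:00-20:30 (add 2h to convert from UTC-2).
Sam ∩ Wendy: 17:30-18:30.
Sam ∩ Wendy ∩ Finn: ∅.
Sam ∩ Wendy ∩ Finn ∩ Hiro: ∅.
Sam ∩ Wendy ∩ Finn ∩ Hiro ∩ Viktor: ∅.
Sam ∩ Wendy ∩ Finn ∩ Hiro ∩ Viktor ∩ Pablo: ∅.
Sam ∩ Wendy ∩ Finn ∩ Hiro ∩ Viktor ∩ Pablo ∩ Rina: ∅.
There is no time when everyone is free.
There is no common window, so the total is 0 minutes.

0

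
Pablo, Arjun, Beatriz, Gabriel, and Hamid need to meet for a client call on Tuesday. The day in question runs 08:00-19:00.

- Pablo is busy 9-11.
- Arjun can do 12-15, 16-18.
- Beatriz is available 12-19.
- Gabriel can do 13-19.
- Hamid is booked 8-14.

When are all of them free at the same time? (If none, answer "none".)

14:00-15:00, 16:00-18:00

Pablo free: 08:00-09:00, 11:00-19:00 (invert busy blocks within the working day).
Arjun free: 12:00-15:00, 16:00-18:00.
Beatriz free: 12:00-19:00.
Gabriel free: 13:00-19:00.
Hamid free: 14:00-19:00 (invert busy blocks within the working day).
Pablo ∩ Arjun: 12:00-15:00, 16:00-18:00.
Pablo ∩ Arjun ∩ Beatriz: 12:00-15:00, 16:00-18:00.
Pablo ∩ Arjun ∩ Beatriz ∩ Gabriel: 13:00-15:00, 16:00-18:00.
Pablo ∩ Arjun ∩ Beatriz ∩ Gabriel ∩ Hamid: 14:00-15:00, 16:00-18:00.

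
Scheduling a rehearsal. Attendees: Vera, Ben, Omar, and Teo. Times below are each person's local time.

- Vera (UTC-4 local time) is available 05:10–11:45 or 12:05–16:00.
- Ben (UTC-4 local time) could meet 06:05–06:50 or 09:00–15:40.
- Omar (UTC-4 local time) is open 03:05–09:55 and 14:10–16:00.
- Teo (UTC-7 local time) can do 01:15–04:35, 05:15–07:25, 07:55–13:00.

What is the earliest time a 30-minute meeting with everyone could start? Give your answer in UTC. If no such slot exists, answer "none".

10:05

Vera in UTC: 09:10-15:45, 16:05-20:00 (add 4h to convert from UTC-4).
Ben in UTC: 10:05-10:50, 13:00-19:40 (add 4h to convert from UTC-4).
Omar in UTC: 07:05-13:55, 18:10-20:00 (add 4h to convert from UTC-4).
Teo in UTC: 08:15-11:35, 12:15-14:25, 14:55-20:00 (add 7h to convert from UTC-7).
Vera ∩ Ben: 10:05-10:50, 13:00-15:45, 16:05-19:40.
Vera ∩ Ben ∩ Omar: 10:05-10:50, 13:00-13:55, 18:10-19:40.
Vera ∩ Ben ∩ Omar ∩ Teo: 10:05-10:50, 13:00-13:55, 18:10-19:40.
So the common availability across everyone is 10:05-10:50, 13:00-13:55, 18:10-19:40.
The first common window of at least 30 minutes is 10:05-10:50, so the earliest start is 10:05.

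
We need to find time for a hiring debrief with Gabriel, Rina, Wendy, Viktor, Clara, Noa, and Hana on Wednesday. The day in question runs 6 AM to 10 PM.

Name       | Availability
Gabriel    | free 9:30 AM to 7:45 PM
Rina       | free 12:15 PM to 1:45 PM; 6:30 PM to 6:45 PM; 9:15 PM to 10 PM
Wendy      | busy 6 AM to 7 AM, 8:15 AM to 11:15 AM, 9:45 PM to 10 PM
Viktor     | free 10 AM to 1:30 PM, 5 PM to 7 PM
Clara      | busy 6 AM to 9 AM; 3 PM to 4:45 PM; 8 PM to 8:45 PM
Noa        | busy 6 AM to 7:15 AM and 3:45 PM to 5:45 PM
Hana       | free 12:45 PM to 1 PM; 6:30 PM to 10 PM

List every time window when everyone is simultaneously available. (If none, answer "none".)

12:45-13:00, 18:30-18:45

Gabriel free: 09:30-19:45.
Rina free: 12:15-13:45, 18:30-18:45, 21:15-22:00.
Wendy free: 07:00-08:15, 11:15-21:45 (invert busy blocks within the working day).
Viktor free: 10:00-13:30, 17:00-19:00.
Clara free: 09:00-15:00, 16:45-20:00, 20:45-22:00 (invert busy blocks within the working day).
Noa free: 07:15-15:45, 17:45-22:00 (invert busy blocks within the working day).
Hana free: 12:45-13:00, 18:30-22:00.
Gabriel ∩ Rina: 12:15-13:45, 18:30-18:45.
Gabriel ∩ Rina ∩ Wendy: 12:15-13:45, 18:30-18:45.
Gabriel ∩ Rina ∩ Wendy ∩ Viktor: 12:15-13:30, 18:30-18:45.
Gabriel ∩ Rina ∩ Wendy ∩ Viktor ∩ Clara: 12:15-13:30, 18:30-18:45.
Gabriel ∩ Rina ∩ Wendy ∩ Viktor ∩ Clara ∩ Noa: 12:15-13:30, 18:30-18:45.
Gabriel ∩ Rina ∩ Wendy ∩ Viktor ∩ Clara ∩ Noa ∩ Hana: 12:45-13:00, 18:30-18:45.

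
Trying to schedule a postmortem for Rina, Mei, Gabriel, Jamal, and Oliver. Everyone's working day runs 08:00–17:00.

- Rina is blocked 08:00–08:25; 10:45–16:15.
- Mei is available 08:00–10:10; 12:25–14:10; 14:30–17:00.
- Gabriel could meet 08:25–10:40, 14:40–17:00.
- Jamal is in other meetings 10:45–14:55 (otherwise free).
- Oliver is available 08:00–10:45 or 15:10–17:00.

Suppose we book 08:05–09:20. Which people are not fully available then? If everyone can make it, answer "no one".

Rina free: 08:25-10:45, 16:15-17:00 (invert busy blocks within the working day).
Mei free: 08:00-10:10, 12:25-14:10, 14:30-17:00.
Gabriel free: 08:25-10:40, 14:40-17:00.
Jamal free: 08:00-10:45, 14:55-17:00 (invert busy blocks within the working day).
Oliver free: 08:00-10:45, 15:10-17:00.
Rina: not fully free for 08:05-09:20. Mei: free for 08:05-09:20. Gabriel: not fully free for 08:05-09:20. Jamal: free for 08:05-09:20. Oliver: free for 08:05-09:20.

Gabriel, Rina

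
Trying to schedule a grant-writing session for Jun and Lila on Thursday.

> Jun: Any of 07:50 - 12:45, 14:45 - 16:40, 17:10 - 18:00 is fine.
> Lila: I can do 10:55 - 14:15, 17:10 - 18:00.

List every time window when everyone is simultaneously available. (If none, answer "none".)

Jun ∩ Lila: 10:55-12:45, 17:10-18:00.

10:55-12:45, 17:10-18:00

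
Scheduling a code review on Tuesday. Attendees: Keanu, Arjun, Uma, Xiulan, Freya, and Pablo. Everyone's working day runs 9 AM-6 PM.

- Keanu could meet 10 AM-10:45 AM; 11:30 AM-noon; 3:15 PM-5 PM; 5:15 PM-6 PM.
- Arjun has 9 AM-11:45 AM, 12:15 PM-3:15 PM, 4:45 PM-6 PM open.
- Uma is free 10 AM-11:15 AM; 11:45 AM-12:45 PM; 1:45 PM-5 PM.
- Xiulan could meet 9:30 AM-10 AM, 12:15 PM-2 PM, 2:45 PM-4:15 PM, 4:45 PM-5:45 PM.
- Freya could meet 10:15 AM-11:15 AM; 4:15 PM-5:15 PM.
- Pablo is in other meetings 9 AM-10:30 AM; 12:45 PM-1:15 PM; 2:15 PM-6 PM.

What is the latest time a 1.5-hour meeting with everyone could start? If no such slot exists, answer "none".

Keanu free: 10:00-10:45, 11:30-12:00, 15:15-17:00, 17:15-18:00.
Arjun free: 09:00-11:45, 12:15-15:15, 16:45-18:00.
Uma free: 10:00-11:15, 11:45-12:45, 13:45-17:00.
Xiulan free: 09:30-10:00, 12:15-14:00, 14:45-16:15, 16:45-17:45.
Freya free: 10:15-11:15, 16:15-17:15.
Pablo free: 10:30-12:45, 13:15-14:15 (invert busy blocks within the working day).
Keanu ∩ Arjun: 10:00-10:45, 11:30-11:45, 16:45-17:00, 17:15-18:00.
Keanu ∩ Arjun ∩ Uma: 10:00-10:45, 16:45-17:00.
Keanu ∩ Arjun ∩ Uma ∩ Xiulan: 16:45-17:00.
Keanu ∩ Arjun ∩ Uma ∩ Xiulan ∩ Freya: 16:45-17:00.
Keanu ∩ Arjun ∩ Uma ∩ Xiulan ∩ Freya ∩ Pablo: ∅.
There is no time when everyone is free.
No common window is at least 90 minutes long.

none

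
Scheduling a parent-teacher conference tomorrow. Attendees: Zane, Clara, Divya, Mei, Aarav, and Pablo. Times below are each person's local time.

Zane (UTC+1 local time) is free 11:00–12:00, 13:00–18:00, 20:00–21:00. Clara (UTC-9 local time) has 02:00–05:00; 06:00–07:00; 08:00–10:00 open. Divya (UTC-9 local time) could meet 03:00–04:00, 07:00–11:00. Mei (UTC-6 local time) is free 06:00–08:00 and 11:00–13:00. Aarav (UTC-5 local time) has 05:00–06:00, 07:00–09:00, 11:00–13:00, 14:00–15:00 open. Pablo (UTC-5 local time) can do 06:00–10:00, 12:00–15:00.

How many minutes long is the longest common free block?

60

Zane in UTC: 10:00-11:00, 12:00-17:00, 19:00-20:00 (subtract 1h to convert from UTC+1).
Clara in UTC: 11:00-14:00, 15:00-16:00, 17:00-19:00 (add 9h to convert from UTC-9).
Divya in UTC: 12:00-13:00, 16:00-20:00 (add 9h to convert from UTC-9).
Mei in UTC: 12:00-14:00, 17:00-19:00 (add 6h to convert from UTC-6).
Aarav in UTC: 10:00-11:00, 12:00-14:00, 16:00-18:00, 19:00-20:00 (add 5h to convert from UTC-5).
Pablo in UTC: 11:00-15:00, 17:00-20:00 (add 5h to convert from UTC-5).
Zane ∩ Clara: 12:00-14:00, 15:00-16:00.
Zane ∩ Clara ∩ Divya: 12:00-13:00.
Zane ∩ Clara ∩ Divya ∩ Mei: 12:00-13:00.
Zane ∩ Clara ∩ Divya ∩ Mei ∩ Aarav: 12:00-13:00.
Zane ∩ Clara ∩ Divya ∩ Mei ∩ Aarav ∩ Pablo: 12:00-13:00.
The longest is 12:00-13:00 at 60 minutes.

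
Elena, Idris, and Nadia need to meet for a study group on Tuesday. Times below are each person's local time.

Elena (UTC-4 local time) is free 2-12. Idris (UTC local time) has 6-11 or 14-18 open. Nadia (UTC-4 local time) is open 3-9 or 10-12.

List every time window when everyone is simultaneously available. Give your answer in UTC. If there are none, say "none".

Elena in UTC: 06:00-16:00 (add 4h to convert from UTC-4).
Idris in UTC: 06:00-11:00, 14:00-18:00.
Nadia in UTC: 07:00-13:00, 14:00-16:00 (add 4h to convert from UTC-4).
Elena ∩ Idris: 06:00-11:00, 14:00-16:00.
Elena ∩ Idris ∩ Nadia: 07:00-11:00, 14:00-16:00.
So the common availability across everyone is 07:00-11:00, 14:00-16:00.

07:00-11:00, 14:00-16:00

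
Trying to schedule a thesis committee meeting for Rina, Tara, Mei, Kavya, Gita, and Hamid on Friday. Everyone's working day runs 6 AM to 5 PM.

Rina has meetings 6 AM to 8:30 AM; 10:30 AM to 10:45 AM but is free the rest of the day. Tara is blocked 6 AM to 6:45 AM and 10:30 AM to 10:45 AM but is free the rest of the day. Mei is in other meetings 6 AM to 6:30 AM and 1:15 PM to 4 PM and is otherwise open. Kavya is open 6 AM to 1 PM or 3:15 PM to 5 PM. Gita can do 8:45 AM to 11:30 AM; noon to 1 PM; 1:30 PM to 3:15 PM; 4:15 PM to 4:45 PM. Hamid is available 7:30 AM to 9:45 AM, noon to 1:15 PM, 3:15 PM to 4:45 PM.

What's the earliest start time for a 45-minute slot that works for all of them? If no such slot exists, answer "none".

Rina free: 08:30-10:30, 10:45-17:00 (invert busy blocks within the working day).
Tara free: 06:45-10:30, 10:45-17:00 (invert busy blocks within the working day).
Mei free: 06:30-13:15, 16:00-17:00 (invert busy blocks within the working day).
Kavya free: 06:00-13:00, 15:15-17:00.
Gita free: 08:45-11:30, 12:00-13:00, 13:30-15:15, 16:15-16:45.
Hamid free: 07:30-09:45, 12:00-13:15, 15:15-16:45.
Rina ∩ Tara: 08:30-10:30, 10:45-17:00.
Rina ∩ Tara ∩ Mei: 08:30-10:30, 10:45-13:15, 16:00-17:00.
Rina ∩ Tara ∩ Mei ∩ Kavya: 08:30-10:30, 10:45-13:00, 16:00-17:00.
Rina ∩ Tara ∩ Mei ∩ Kavya ∩ Gita: 08:45-10:30, 10:45-11:30, 12:00-13:00, 16:15-16:45.
Rina ∩ Tara ∩ Mei ∩ Kavya ∩ Gita ∩ Hamid: 08:45-09:45, 12:00-13:00, 16:15-16:45.
The first common window of at least 45 minutes is 08:45-09:45, so the earliest start is 08:45.

08:45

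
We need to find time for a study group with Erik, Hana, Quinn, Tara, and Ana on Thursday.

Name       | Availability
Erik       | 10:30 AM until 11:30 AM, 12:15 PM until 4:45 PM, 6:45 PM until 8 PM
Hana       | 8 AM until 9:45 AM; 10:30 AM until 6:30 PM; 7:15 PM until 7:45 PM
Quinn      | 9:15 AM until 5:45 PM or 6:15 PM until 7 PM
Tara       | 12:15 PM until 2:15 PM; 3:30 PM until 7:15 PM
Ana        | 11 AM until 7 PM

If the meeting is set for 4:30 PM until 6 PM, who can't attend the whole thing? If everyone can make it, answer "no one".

Erik: not fully free for 16:30-18:00. Hana: free for 16:30-18:00. Quinn: not fully free for 16:30-18:00. Tara: free for 16:30-18:00. Ana: free for 16:30-18:00.

Erik, Quinn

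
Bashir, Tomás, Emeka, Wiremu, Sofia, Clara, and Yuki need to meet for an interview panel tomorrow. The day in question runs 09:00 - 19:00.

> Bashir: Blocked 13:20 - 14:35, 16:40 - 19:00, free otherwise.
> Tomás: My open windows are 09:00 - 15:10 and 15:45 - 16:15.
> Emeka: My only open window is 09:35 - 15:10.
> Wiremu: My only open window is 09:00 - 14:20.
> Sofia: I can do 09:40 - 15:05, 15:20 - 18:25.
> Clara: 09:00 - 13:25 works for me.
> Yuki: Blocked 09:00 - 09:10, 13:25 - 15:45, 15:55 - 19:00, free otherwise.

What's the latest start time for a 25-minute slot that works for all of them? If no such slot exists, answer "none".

12:55

Bashir free: 09:00-13:20, 14:35-16:40 (invert busy blocks within the working day).
Tomás free: 09:00-15:10, 15:45-16:15.
Emeka free: 09:35-15:10.
Wiremu free: 09:00-14:20.
Sofia free: 09:40-15:05, 15:20-18:25.
Clara free: 09:00-13:25.
Yuki free: 09:10-13:25, 15:45-15:55 (invert busy blocks within the working day).
Bashir ∩ Tomás: 09:00-13:20, 14:35-15:10, 15:45-16:15.
Bashir ∩ Tomás ∩ Emeka: 09:35-13:20, 14:35-15:10.
Bashir ∩ Tomás ∩ Emeka ∩ Wiremu: 09:35-13:20.
Bashir ∩ Tomás ∩ Emeka ∩ Wiremu ∩ Sofia: 09:40-13:20.
Bashir ∩ Tomás ∩ Emeka ∩ Wiremu ∩ Sofia ∩ Clara: 09:40-13:20.
Bashir ∩ Tomás ∩ Emeka ∩ Wiremu ∩ Sofia ∩ Clara ∩ Yuki: 09:40-13:20.
Those are the intersection windows.
The last common window of at least 25 minutes is 09:40-13:20; a 25-minute meeting can start as late as 12:55 and still end by 13:20.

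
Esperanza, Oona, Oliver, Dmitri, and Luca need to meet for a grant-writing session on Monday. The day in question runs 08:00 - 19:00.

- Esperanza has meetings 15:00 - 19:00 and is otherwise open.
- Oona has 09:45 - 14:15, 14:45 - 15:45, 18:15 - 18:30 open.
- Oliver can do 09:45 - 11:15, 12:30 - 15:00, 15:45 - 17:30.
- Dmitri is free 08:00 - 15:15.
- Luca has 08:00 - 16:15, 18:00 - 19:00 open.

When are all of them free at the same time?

Esperanza free: 08:00-15:00 (invert busy blocks within the working day).
Oona free: 09:45-14:15, 14:45-15:45, 18:15-18:30.
Oliver free: 09:45-11:15, 12:30-15:00, 15:45-17:30.
Dmitri free: 08:00-15:15.
Luca free: 08:00-16:15, 18:00-19:00.
Esperanza ∩ Oona: 09:45-14:15, 14:45-15:00.
Esperanza ∩ Oona ∩ Oliver: 09:45-11:15, 12:30-14:15, 14:45-15:00.
Esperanza ∩ Oona ∩ Oliver ∩ Dmitri: 09:45-11:15, 12:30-14:15, 14:45-15:00.
Esperanza ∩ Oona ∩ Oliver ∩ Dmitri ∩ Luca: 09:45-11:15, 12:30-14:15, 14:45-15:00.
So the common availability across everyone is 09:45-11:15, 12:30-14:15, 14:45-15:00.

09:45-11:15, 12:30-14:15, 14:45-15:00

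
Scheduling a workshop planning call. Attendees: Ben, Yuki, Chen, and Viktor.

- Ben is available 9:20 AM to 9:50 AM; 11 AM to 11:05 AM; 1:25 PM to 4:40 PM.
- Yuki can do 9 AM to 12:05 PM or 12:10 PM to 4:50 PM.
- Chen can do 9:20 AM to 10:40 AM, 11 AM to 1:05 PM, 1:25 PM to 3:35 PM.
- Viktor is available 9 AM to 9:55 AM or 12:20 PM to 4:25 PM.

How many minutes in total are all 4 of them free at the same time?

Ben ∩ Yuki: 09:20-09:50, 11:00-11:05, 13:25-16:40.
Ben ∩ Yuki ∩ Chen: 09:20-09:50, 11:00-11:05, 13:25-15:35.
Ben ∩ Yuki ∩ Chen ∩ Viktor: 09:20-09:50, 13:25-15:35.
So the common availability across everyone is 09:20-09:50, 13:25-15:35.
Summing the common windows: 30 + 130 = 160 minutes.

160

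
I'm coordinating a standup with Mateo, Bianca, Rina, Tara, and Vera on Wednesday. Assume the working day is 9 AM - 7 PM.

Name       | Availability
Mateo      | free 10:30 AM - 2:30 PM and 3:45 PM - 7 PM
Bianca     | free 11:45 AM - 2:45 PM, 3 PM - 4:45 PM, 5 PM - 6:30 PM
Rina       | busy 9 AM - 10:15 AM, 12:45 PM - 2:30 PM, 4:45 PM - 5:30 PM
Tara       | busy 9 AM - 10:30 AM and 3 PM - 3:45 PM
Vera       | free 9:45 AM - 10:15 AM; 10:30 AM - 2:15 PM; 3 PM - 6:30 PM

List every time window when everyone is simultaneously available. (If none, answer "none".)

11:45-12:45, 15:45-16:45, 17:30-18:30

Mateo free: 10:30-14:30, 15:45-19:00.
Bianca free: 11:45-14:45, 15:00-16:45, 17:00-18:30.
Rina free: 10:15-12:45, 14:30-16:45, 17:30-19:00 (invert busy blocks within the working day).
Tara free: 10:30-15:00, 15:45-19:00 (invert busy blocks within the working day).
Vera free: 09:45-10:15, 10:30-14:15, 15:00-18:30.
Mateo ∩ Bianca: 11:45-14:30, 15:45-16:45, 17:00-18:30.
Mateo ∩ Bianca ∩ Rina: 11:45-12:45, 15:45-16:45, 17:30-18:30.
Mateo ∩ Bianca ∩ Rina ∩ Tara: 11:45-12:45, 15:45-16:45, 17:30-18:30.
Mateo ∩ Bianca ∩ Rina ∩ Tara ∩ Vera: 11:45-12:45, 15:45-16:45, 17:30-18:30.
Those are the intersection windows.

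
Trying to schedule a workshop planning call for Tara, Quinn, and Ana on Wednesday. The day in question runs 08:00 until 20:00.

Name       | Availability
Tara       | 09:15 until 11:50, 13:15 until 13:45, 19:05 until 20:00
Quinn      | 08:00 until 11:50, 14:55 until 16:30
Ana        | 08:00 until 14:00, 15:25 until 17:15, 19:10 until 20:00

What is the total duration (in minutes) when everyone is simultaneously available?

Tara ∩ Quinn: 09:15-11:50.
Tara ∩ Quinn ∩ Ana: 09:15-11:50.
Those are the intersection windows.
That's a single block of 155 minutes.

155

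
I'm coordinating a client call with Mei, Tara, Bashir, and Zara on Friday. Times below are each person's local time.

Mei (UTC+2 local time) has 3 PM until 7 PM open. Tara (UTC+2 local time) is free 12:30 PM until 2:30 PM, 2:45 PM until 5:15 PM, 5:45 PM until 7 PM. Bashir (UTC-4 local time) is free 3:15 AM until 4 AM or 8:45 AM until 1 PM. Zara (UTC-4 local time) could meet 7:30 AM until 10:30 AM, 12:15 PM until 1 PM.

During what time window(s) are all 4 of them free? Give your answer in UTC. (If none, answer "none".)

13:00-14:30, 16:15-17:00

Mei in UTC: 13:00-17:00 (subtract 2h to convert from UTC+2).
Tara in UTC: 10:30-12:30, 12:45-15:15, 15:45-17:00 (subtract 2h to convert from UTC+2).
Bashir in UTC: 07:15-08:00, 12:45-17:00 (add 4h to convert from UTC-4).
Zara in UTC: 11:30-14:30, 16:15-17:00 (add 4h to convert from UTC-4).
Mei ∩ Tara: 13:00-15:15, 15:45-17:00.
Mei ∩ Tara ∩ Bashir: 13:00-15:15, 15:45-17:00.
Mei ∩ Tara ∩ Bashir ∩ Zara: 13:00-14:30, 16:15-17:00.
Those are the intersection windows.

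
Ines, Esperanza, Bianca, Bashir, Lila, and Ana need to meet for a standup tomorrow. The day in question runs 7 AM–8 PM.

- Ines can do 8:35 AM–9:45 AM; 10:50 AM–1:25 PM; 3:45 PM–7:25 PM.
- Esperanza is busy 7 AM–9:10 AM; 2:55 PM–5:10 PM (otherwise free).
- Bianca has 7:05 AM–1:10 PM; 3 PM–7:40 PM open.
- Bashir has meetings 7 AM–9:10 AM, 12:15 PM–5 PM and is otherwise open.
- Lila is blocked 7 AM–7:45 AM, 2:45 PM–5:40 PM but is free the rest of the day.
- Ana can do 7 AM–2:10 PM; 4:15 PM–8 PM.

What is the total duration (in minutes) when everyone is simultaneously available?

225

Ines free: 08:35-09:45, 10:50-13:25, 15:45-19:25.
Esperanza free: 09:10-14:55, 17:10-20:00 (invert busy blocks within the working day).
Bianca free: 07:05-13:10, 15:00-19:40.
Bashir free: 09:10-12:15, 17:00-20:00 (invert busy blocks within the working day).
Lila free: 07:45-14:45, 17:40-20:00 (invert busy blocks within the working day).
Ana free: 07:00-14:10, 16:15-20:00.
Ines ∩ Esperanza: 09:10-09:45, 10:50-13:25, 17:10-19:25.
Ines ∩ Esperanza ∩ Bianca: 09:10-09:45, 10:50-13:10, 17:10-19:25.
Ines ∩ Esperanza ∩ Bianca ∩ Bashir: 09:10-09:45, 10:50-12:15, 17:10-19:25.
Ines ∩ Esperanza ∩ Bianca ∩ Bashir ∩ Lila: 09:10-09:45, 10:50-12:15, 17:40-19:25.
Ines ∩ Esperanza ∩ Bianca ∩ Bashir ∩ Lila ∩ Ana: 09:10-09:45, 10:50-12:15, 17:40-19:25.
So the common availability across everyone is 09:10-09:45, 10:50-12:15, 17:40-19:25.
Summing the common windows: 35 + 85 + 105 = 225 minutes.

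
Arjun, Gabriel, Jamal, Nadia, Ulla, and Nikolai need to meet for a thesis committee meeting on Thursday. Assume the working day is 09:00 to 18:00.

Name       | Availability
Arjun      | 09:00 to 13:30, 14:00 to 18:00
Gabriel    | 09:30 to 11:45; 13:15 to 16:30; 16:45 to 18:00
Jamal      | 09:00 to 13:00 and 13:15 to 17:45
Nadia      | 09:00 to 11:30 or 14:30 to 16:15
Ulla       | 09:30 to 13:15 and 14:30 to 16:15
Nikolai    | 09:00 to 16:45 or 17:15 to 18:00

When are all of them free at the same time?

Arjun ∩ Gabriel: 09:30-11:45, 13:15-13:30, 14:00-16:30, 16:45-18:00.
Arjun ∩ Gabriel ∩ Jamal: 09:30-11:45, 13:15-13:30, 14:00-16:30, 16:45-17:45.
Arjun ∩ Gabriel ∩ Jamal ∩ Nadia: 09:30-11:30, 14:30-16:15.
Arjun ∩ Gabriel ∩ Jamal ∩ Nadia ∩ Ulla: 09:30-11:30, 14:30-16:15.
Arjun ∩ Gabriel ∩ Jamal ∩ Nadia ∩ Ulla ∩ Nikolai: 09:30-11:30, 14:30-16:15.
So the common availability across everyone is 09:30-11:30, 14:30-16:15.

09:30-11:30, 14:30-16:15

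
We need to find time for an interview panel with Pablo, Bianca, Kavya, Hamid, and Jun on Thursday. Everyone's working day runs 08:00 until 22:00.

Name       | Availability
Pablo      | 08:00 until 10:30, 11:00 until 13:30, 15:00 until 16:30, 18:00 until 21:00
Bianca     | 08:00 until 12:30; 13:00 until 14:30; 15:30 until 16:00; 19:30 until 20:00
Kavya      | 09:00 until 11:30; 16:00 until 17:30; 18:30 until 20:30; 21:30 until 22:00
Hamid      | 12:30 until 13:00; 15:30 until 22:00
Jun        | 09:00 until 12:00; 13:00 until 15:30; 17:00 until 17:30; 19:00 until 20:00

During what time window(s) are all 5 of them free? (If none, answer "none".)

19:30-20:00

Pablo ∩ Bianca: 08:00-10:30, 11:00-12:30, 13:00-13:30, 15:30-16:00, 19:30-20:00.
Pablo ∩ Bianca ∩ Kavya: 09:00-10:30, 11:00-11:30, 19:30-20:00.
Pablo ∩ Bianca ∩ Kavya ∩ Hamid: 19:30-20:00.
Pablo ∩ Bianca ∩ Kavya ∩ Hamid ∩ Jun: 19:30-20:00.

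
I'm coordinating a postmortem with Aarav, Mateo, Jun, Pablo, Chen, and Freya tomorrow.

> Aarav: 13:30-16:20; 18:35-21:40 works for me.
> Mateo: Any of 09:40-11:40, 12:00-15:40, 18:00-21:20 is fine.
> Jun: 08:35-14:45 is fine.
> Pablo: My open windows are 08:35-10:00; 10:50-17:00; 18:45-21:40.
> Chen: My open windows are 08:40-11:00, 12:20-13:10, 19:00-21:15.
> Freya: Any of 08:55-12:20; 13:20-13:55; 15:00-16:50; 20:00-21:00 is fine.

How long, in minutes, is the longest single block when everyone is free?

0

Aarav ∩ Mateo: 13:30-15:40, 18:35-21:20.
Aarav ∩ Mateo ∩ Jun: 13:30-14:45.
Aarav ∩ Mateo ∩ Jun ∩ Pablo: 13:30-14:45.
Aarav ∩ Mateo ∩ Jun ∩ Pablo ∩ Chen: ∅.
Aarav ∩ Mateo ∩ Jun ∩ Pablo ∩ Chen ∩ Freya: ∅.
There is no time when everyone is free.
No common window exists, so the longest block is 0 minutes.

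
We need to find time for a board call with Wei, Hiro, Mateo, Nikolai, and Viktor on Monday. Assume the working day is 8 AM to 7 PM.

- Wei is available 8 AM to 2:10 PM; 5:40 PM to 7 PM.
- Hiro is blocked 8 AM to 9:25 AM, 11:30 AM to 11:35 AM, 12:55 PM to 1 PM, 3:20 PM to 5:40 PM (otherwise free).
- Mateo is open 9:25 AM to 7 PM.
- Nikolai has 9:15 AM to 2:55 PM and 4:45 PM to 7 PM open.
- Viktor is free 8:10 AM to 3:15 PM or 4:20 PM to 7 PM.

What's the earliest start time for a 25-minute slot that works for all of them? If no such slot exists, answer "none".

Wei free: 08:00-14:10, 17:40-19:00.
Hiro free: 09:25-11:30, 11:35-12:55, 13:00-15:20, 17:40-19:00 (invert busy blocks within the working day).
Mateo free: 09:25-19:00.
Nikolai free: 09:15-14:55, 16:45-19:00.
Viktor free: 08:10-15:15, 16:20-19:00.
Wei ∩ Hiro: 09:25-11:30, 11:35-12:55, 13:00-14:10, 17:40-19:00.
Wei ∩ Hiro ∩ Mateo: 09:25-11:30, 11:35-12:55, 13:00-14:10, 17:40-19:00.
Wei ∩ Hiro ∩ Mateo ∩ Nikolai: 09:25-11:30, 11:35-12:55, 13:00-14:10, 17:40-19:00.
Wei ∩ Hiro ∩ Mateo ∩ Nikolai ∩ Viktor: 09:25-11:30, 11:35-12:55, 13:00-14:10, 17:40-19:00.
Those are the intersection windows.
The first common window of at least 25 minutes is 09:25-11:30, so the earliest start is 09:25.

09:25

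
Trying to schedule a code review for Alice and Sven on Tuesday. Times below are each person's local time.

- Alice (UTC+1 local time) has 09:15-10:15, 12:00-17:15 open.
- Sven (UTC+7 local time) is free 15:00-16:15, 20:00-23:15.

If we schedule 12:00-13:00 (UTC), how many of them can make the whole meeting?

1

Alice in UTC: 08:15-09:15, 11:00-16:15 (subtract 1h to convert from UTC+1).
Sven in UTC: 08:00-09:15, 13:00-16:15 (subtract 7h to convert from UTC+7).
Alice can make the full 12:00-13:00 slot — that's 1.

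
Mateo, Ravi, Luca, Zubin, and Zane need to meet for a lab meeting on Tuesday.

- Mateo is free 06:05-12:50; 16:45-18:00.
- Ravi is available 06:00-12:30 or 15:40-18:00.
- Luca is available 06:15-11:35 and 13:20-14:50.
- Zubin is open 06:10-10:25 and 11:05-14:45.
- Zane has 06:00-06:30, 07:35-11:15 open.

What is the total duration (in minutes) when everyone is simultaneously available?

195

Mateo ∩ Ravi: 06:05-12:30, 16:45-18:00.
Mateo ∩ Ravi ∩ Luca: 06:15-11:35.
Mateo ∩ Ravi ∩ Luca ∩ Zubin: 06:15-10:25, 11:05-11:35.
Mateo ∩ Ravi ∩ Luca ∩ Zubin ∩ Zane: 06:15-06:30, 07:35-10:25, 11:05-11:15.
Summing the common windows: 15 + 170 + 10 = 195 minutes.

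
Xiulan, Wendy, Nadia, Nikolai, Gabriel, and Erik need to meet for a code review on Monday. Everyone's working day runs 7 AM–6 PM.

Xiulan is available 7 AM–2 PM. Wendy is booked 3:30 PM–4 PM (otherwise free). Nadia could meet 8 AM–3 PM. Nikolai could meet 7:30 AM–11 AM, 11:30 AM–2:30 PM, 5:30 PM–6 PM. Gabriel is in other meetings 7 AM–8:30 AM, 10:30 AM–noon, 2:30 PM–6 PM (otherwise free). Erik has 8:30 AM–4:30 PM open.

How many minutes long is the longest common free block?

120

Xiulan free: 07:00-14:00.
Wendy free: 07:00-15:30, 16:00-18:00 (invert busy blocks within the working day).
Nadia free: 08:00-15:00.
Nikolai free: 07:30-11:00, 11:30-14:30, 17:30-18:00.
Gabriel free: 08:30-10:30, 12:00-14:30 (invert busy blocks within the working day).
Erik free: 08:30-16:30.
Xiulan ∩ Wendy: 07:00-14:00.
Xiulan ∩ Wendy ∩ Nadia: 08:00-14:00.
Xiulan ∩ Wendy ∩ Nadia ∩ Nikolai: 08:00-11:00, 11:30-14:00.
Xiulan ∩ Wendy ∩ Nadia ∩ Nikolai ∩ Gabriel: 08:30-10:30, 12:00-14:00.
Xiulan ∩ Wendy ∩ Nadia ∩ Nikolai ∩ Gabriel ∩ Erik: 08:30-10:30, 12:00-14:00.
The longest is 08:30-10:30 at 120 minutes.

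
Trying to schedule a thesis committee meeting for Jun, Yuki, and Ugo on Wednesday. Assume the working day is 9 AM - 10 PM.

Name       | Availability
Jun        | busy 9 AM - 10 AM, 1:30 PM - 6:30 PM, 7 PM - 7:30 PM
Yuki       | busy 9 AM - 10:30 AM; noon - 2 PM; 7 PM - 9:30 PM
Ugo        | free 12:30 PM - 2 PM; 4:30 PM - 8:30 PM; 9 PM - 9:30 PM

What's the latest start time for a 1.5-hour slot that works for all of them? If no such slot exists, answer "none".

Jun free: 10:00-13:30, 18:30-19:00, 19:30-22:00 (invert busy blocks within the working day).
Yuki free: 10:30-12:00, 14:00-19:00, 21:30-22:00 (invert busy blocks within the working day).
Ugo free: 12:30-14:00, 16:30-20:30, 21:00-21:30.
Jun ∩ Yuki: 10:30-12:00, 18:30-19:00, 21:30-22:00.
Jun ∩ Yuki ∩ Ugo: 18:30-19:00.
So the common availability across everyone is 18:30-19:00.
No common window is at least 90 minutes long.

none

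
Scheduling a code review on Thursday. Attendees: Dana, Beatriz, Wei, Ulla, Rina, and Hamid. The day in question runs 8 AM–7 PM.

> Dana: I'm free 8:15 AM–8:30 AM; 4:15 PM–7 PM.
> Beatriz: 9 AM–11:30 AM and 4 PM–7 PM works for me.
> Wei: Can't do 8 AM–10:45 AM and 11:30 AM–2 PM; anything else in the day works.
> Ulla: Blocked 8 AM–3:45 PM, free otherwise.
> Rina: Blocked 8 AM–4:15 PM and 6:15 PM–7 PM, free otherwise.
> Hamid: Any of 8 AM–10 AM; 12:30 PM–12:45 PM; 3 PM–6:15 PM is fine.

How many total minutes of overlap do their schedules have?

Dana free: 08:15-08:30, 16:15-19:00.
Beatriz free: 09:00-11:30, 16:00-19:00.
Wei free: 10:45-11:30, 14:00-19:00 (invert busy blocks within the working day).
Ulla free: 15:45-19:00 (invert busy blocks within the working day).
Rina free: 16:15-18:15 (invert busy blocks within the working day).
Hamid free: 08:00-10:00, 12:30-12:45, 15:00-18:15.
Dana ∩ Beatriz: 16:15-19:00.
Dana ∩ Beatriz ∩ Wei: 16:15-19:00.
Dana ∩ Beatriz ∩ Wei ∩ Ulla: 16:15-19:00.
Dana ∩ Beatriz ∩ Wei ∩ Ulla ∩ Rina: 16:15-18:15.
Dana ∩ Beatriz ∩ Wei ∩ Ulla ∩ Rina ∩ Hamid: 16:15-18:15.
So the common availability across everyone is 16:15-18:15.
That's a single block of 120 minutes.

120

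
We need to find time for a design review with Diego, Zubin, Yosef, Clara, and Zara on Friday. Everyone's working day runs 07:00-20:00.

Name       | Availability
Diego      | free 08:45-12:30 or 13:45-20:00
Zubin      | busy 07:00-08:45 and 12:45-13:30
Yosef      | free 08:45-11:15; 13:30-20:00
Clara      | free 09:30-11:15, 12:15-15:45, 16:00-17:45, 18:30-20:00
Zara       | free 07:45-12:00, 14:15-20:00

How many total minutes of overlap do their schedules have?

Diego free: 08:45-12:30, 13:45-20:00.
Zubin free: 08:45-12:45, 13:30-20:00 (invert busy blocks within the working day).
Yosef free: 08:45-11:15, 13:30-20:00.
Clara free: 09:30-11:15, 12:15-15:45, 16:00-17:45, 18:30-20:00.
Zara free: 07:45-12:00, 14:15-20:00.
Diego ∩ Zubin: 08:45-12:30, 13:45-20:00.
Diego ∩ Zubin ∩ Yosef: 08:45-11:15, 13:45-20:00.
Diego ∩ Zubin ∩ Yosef ∩ Clara: 09:30-11:15, 13:45-15:45, 16:00-17:45, 18:30-20:00.
Diego ∩ Zubin ∩ Yosef ∩ Clara ∩ Zara: 09:30-11:15, 14:15-15:45, 16:00-17:45, 18:30-20:00.
Summing the common windows: 105 + 90 + 105 + 90 = 390 minutes.

390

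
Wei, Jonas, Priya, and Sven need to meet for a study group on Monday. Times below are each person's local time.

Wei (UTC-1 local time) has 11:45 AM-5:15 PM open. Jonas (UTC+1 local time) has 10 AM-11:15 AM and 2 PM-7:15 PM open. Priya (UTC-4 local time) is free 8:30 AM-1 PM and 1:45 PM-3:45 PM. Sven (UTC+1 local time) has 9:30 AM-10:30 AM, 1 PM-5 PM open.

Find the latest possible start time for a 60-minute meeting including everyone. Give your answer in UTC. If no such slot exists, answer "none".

15:00

Wei in UTC: 12:45-18:15 (add 1h to convert from UTC-1).
Jonas in UTC: 09:00-10:15, 13:00-18:15 (subtract 1h to convert from UTC+1).
Priya in UTC: 12:30-17:00, 17:45-19:45 (add 4h to convert from UTC-4).
Sven in UTC: 08:30-09:30, 12:00-16:00 (subtract 1h to convert from UTC+1).
Wei ∩ Jonas: 13:00-18:15.
Wei ∩ Jonas ∩ Priya: 13:00-17:00, 17:45-18:15.
Wei ∩ Jonas ∩ Priya ∩ Sven: 13:00-16:00.
The last common window of at least 60 minutes is 13:00-16:00; a 60-minute meeting can start as late as 15:00 and still end by 16:00.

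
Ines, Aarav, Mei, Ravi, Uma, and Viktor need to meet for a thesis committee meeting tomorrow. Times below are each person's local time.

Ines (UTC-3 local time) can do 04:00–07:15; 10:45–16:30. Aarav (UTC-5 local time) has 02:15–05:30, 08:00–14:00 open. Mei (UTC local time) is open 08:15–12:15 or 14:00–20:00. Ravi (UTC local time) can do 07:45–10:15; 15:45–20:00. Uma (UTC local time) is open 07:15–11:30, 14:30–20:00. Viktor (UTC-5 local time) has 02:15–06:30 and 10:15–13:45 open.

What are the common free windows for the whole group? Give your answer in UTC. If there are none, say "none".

Ines in UTC: 07:00-10:15, 13:45-19:30 (add 3h to convert from UTC-3).
Aarav in UTC: 07:15-10:30, 13:00-19:00 (add 5h to convert from UTC-5).
Mei in UTC: 08:15-12:15, 14:00-20:00.
Ravi in UTC: 07:45-10:15, 15:45-20:00.
Uma in UTC: 07:15-11:30, 14:30-20:00.
Viktor in UTC: 07:15-11:30, 15:15-18:45 (add 5h to convert from UTC-5).
Ines ∩ Aarav: 07:15-10:15, 13:45-19:00.
Ines ∩ Aarav ∩ Mei: 08:15-10:15, 14:00-19:00.
Ines ∩ Aarav ∩ Mei ∩ Ravi: 08:15-10:15, 15:45-19:00.
Ines ∩ Aarav ∩ Mei ∩ Ravi ∩ Uma: 08:15-10:15, 15:45-19:00.
Ines ∩ Aarav ∩ Mei ∩ Ravi ∩ Uma ∩ Viktor: 08:15-10:15, 15:45-18:45.

08:15-10:15, 15:45-18:45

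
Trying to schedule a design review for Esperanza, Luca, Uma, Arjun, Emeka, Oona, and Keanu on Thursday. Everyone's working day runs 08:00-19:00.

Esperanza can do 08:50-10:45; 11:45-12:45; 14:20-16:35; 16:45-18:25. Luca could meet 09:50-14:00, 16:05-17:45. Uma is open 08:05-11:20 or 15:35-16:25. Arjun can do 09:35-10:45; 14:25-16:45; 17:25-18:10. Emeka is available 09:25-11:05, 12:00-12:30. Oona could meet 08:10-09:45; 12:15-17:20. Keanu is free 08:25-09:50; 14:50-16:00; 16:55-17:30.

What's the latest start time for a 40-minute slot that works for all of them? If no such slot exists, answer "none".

Esperanza ∩ Luca: 09:50-10:45, 11:45-12:45, 16:05-16:35, 16:45-17:45.
Esperanza ∩ Luca ∩ Uma: 09:50-10:45, 16:05-16:25.
Esperanza ∩ Luca ∩ Uma ∩ Arjun: 09:50-10:45, 16:05-16:25.
Esperanza ∩ Luca ∩ Uma ∩ Arjun ∩ Emeka: 09:50-10:45.
Esperanza ∩ Luca ∩ Uma ∩ Arjun ∩ Emeka ∩ Oona: ∅.
Esperanza ∩ Luca ∩ Uma ∩ Arjun ∩ Emeka ∩ Oona ∩ Keanu: ∅.
There is no time when everyone is free.
No common window is at least 40 minutes long.

none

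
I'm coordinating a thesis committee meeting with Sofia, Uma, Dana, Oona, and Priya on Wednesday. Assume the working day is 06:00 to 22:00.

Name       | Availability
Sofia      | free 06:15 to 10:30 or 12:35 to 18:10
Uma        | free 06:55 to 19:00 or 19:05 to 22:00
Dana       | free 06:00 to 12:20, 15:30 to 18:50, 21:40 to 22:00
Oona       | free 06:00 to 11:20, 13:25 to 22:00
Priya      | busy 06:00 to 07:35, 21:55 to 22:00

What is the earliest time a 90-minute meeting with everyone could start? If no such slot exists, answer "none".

07:35

Sofia free: 06:15-10:30, 12:35-18:10.
Uma free: 06:55-19:00, 19:05-22:00.
Dana free: 06:00-12:20, 15:30-18:50, 21:40-22:00.
Oona free: 06:00-11:20, 13:25-22:00.
Priya free: 07:35-21:55 (invert busy blocks within the working day).
Sofia ∩ Uma: 06:55-10:30, 12:35-18:10.
Sofia ∩ Uma ∩ Dana: 06:55-10:30, 15:30-18:10.
Sofia ∩ Uma ∩ Dana ∩ Oona: 06:55-10:30, 15:30-18:10.
Sofia ∩ Uma ∩ Dana ∩ Oona ∩ Priya: 07:35-10:30, 15:30-18:10.
So the common availability across everyone is 07:35-10:30, 15:30-18:10.
The first common window of at least 90 minutes is 07:35-10:30, so the earliest start is 07:35.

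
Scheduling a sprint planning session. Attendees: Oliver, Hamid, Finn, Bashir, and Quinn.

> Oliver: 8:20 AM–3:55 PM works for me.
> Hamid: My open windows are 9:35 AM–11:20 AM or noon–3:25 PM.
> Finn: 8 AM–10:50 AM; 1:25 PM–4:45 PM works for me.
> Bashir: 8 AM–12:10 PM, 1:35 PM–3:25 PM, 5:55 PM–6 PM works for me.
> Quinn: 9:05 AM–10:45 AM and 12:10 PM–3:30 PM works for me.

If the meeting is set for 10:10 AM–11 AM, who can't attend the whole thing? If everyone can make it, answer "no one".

Oliver: free for 10:10-11:00. Hamid: free for 10:10-11:00. Finn: not fully free for 10:10-11:00. Bashir: free for 10:10-11:00. Quinn: not fully free for 10:10-11:00.

Finn, Quinn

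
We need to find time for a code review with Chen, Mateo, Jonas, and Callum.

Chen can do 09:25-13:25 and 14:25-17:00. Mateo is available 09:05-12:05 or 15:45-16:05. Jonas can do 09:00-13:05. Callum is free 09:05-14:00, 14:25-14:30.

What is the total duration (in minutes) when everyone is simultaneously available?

160

Chen ∩ Mateo: 09:25-12:05, 15:45-16:05.
Chen ∩ Mateo ∩ Jonas: 09:25-12:05.
Chen ∩ Mateo ∩ Jonas ∩ Callum: 09:25-12:05.
That's a single block of 160 minutes.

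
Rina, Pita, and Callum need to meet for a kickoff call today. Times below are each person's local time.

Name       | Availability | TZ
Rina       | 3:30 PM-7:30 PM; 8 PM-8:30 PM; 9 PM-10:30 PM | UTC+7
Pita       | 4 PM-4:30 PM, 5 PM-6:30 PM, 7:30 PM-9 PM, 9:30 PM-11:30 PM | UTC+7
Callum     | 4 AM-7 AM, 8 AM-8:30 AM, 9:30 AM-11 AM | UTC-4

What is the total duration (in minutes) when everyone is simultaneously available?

Rina in UTC: 08:30-12:30, 13:00-13:30, 14:00-15:30 (subtract 7h to convert from UTC+7).
Pita in UTC: 09:00-09:30, 10:00-11:30, 12:30-14:00, 14:30-16:30 (subtract 7h to convert from UTC+7).
Callum in UTC: 08:00-11:00, 12:00-12:30, 13:30-15:00 (add 4h to convert from UTC-4).
Rina ∩ Pita: 09:00-09:30, 10:00-11:30, 13:00-13:30, 14:30-15:30.
Rina ∩ Pita ∩ Callum: 09:00-09:30, 10:00-11:00, 14:30-15:00.
Summing the common windows: 30 + 60 + 30 = 120 minutes.

120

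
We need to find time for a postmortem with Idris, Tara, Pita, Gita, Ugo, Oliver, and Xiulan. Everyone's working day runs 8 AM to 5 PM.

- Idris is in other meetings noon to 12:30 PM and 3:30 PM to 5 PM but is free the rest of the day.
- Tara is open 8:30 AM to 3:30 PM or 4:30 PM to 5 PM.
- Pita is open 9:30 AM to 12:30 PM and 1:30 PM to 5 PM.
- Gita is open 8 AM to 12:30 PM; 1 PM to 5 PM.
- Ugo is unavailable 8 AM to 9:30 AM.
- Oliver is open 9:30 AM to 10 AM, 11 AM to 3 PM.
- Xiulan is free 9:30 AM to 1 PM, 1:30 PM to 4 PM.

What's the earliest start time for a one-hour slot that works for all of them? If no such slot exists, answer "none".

11:00

Idris free: 08:00-12:00, 12:30-15:30 (invert busy blocks within the working day).
Tara free: 08:30-15:30, 16:30-17:00.
Pita free: 09:30-12:30, 13:30-17:00.
Gita free: 08:00-12:30, 13:00-17:00.
Ugo free: 09:30-17:00 (invert busy blocks within the working day).
Oliver free: 09:30-10:00, 11:00-15:00.
Xiulan free: 09:30-13:00, 13:30-16:00.
Idris ∩ Tara: 08:30-12:00, 12:30-15:30.
Idris ∩ Tara ∩ Pita: 09:30-12:00, 13:30-15:30.
Idris ∩ Tara ∩ Pita ∩ Gita: 09:30-12:00, 13:30-15:30.
Idris ∩ Tara ∩ Pita ∩ Gita ∩ Ugo: 09:30-12:00, 13:30-15:30.
Idris ∩ Tara ∩ Pita ∩ Gita ∩ Ugo ∩ Oliver: 09:30-10:00, 11:00-12:00, 13:30-15:00.
Idris ∩ Tara ∩ Pita ∩ Gita ∩ Ugo ∩ Oliver ∩ Xiulan: 09:30-10:00, 11:00-12:00, 13:30-15:00.
The first common window of at least 60 minutes is 11:00-12:00, so the earliest start is 11:00.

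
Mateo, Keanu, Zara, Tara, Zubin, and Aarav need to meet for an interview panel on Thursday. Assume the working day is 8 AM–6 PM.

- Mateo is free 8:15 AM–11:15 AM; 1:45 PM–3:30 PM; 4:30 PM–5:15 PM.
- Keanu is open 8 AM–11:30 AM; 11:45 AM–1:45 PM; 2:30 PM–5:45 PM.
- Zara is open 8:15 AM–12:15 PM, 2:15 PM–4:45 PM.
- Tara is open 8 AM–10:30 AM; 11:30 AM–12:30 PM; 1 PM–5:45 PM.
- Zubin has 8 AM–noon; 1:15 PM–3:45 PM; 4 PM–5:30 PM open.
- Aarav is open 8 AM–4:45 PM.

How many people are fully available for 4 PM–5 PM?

Keanu, Tara, and Zubin can make the full 16:00-17:00 slot — that's 3.

3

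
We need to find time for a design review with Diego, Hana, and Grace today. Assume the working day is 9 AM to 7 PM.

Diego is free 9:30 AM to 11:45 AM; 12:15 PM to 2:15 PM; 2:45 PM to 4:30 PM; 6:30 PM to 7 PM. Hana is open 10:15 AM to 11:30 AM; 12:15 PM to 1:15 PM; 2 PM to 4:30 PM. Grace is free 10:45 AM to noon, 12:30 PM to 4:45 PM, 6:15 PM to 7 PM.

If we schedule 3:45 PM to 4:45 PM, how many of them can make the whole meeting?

Grace can make the full 15:45-16:45 slot — that's 1.

1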